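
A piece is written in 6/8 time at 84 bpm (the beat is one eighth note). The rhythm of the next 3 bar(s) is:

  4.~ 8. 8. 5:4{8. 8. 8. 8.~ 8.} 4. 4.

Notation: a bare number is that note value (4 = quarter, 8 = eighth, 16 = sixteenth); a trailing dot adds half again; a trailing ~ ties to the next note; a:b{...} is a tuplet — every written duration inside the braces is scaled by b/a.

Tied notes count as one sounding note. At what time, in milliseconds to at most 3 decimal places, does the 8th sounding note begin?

1. 0.0ms @ 0 + 3214.286ms (9/2)
2. 3214.286ms @ 9/2 + 1071.429ms (3/2)
3. 4285.714ms @ 6 + 857.143ms (6/5)
4. 5142.857ms @ 36/5 + 857.143ms (6/5)
5. 6000.0ms @ 42/5 + 857.143ms (6/5)
6. 6857.143ms @ 48/5 + 1714.286ms (12/5)
7. 8571.429ms @ 12 + 2142.857ms (3)
8. 10714.286ms @ 15 + 2142.857ms (3)

note 8 onset = 15b = 10714.286ms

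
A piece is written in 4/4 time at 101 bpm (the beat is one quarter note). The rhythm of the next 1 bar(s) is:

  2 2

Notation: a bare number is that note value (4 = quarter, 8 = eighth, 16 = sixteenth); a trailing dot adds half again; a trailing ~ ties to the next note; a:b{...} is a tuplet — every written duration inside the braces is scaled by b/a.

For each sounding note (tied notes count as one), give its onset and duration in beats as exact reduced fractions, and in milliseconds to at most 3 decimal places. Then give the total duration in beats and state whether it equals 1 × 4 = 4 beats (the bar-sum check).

1) 0.0ms=0b +1188.119ms=2b
2) 1188.119ms=2b +1188.119ms=2b
Σ=4b of 4 (101bpm 4/4) — PASS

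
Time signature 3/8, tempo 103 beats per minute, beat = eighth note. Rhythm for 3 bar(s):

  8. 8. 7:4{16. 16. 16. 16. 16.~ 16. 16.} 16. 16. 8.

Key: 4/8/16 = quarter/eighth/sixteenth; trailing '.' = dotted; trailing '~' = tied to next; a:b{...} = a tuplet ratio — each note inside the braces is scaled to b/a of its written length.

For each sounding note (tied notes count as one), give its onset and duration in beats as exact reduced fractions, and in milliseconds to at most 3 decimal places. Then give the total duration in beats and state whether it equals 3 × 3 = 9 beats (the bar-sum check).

1) 0.0ms=0b +873.786ms=3/2b
2) 873.786ms=3/2b +873.786ms=3/2b
3) 1747.573ms=3b +249.653ms=3/7b
4) 1997.226ms=24/7b +249.653ms=3/7b
5) 2246.879ms=27/7b +249.653ms=3/7b
6) 2496.533ms=30/7b +249.653ms=3/7b
7) 2746.186ms=33/7b +499.307ms=6/7b
8) 3245.492ms=39/7b +249.653ms=3/7b
9) 3495.146ms=6b +436.893ms=3/4b
10) 3932.039ms=27/4b +436.893ms=3/4b
11) 4368.932ms=15/2b +873.786ms=3/2b
Σ=9b of 9 (103bpm 3/8) — PASS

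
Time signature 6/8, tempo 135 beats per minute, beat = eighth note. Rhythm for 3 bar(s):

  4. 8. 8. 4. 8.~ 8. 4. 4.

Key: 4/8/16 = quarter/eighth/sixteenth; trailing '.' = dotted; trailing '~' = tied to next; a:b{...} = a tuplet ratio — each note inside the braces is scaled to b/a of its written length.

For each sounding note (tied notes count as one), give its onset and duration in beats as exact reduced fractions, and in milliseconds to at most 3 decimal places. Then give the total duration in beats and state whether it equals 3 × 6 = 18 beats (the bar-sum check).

1) 0.0ms=0b +1333.333ms=3b
2) 1333.333ms=3b +666.667ms=3/2b
3) 2000.0ms=9/2b +666.667ms=3/2b
4) 2666.667ms=6b +1333.333ms=3b
5) 4000.0ms=9b +1333.333ms=3b
6) 5333.333ms=12b +1333.333ms=3b
7) 6666.667ms=15b +1333.333ms=3b
Σ=18b of 18 (135bpm 6/8) — PASS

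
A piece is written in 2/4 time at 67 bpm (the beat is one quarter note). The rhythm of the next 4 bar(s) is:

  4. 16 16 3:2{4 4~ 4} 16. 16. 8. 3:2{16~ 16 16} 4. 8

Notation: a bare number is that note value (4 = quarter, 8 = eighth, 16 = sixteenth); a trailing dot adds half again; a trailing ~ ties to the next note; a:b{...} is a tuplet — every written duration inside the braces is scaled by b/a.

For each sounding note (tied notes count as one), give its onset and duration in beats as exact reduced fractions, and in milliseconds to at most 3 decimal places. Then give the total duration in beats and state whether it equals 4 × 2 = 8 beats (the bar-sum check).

1) 0.0ms=0b +1343.284ms=3/2b
2) 1343.284ms=3/2b +223.881ms=1/4b
3) 1567.164ms=7/4b +223.881ms=1/4b
4) 1791.045ms=2b +597.015ms=2/3b
5) 2388.06ms=8/3b +1194.03ms=4/3b
6) 3582.09ms=4b +335.821ms=3/8b
7) 3917.91ms=35/8b +335.821ms=3/8b
8) 4253.731ms=19/4b +671.642ms=3/4b
9) 4925.373ms=11/2b +298.507ms=1/3b
10) 5223.881ms=35/6b +149.254ms=1/6b
11) 5373.134ms=6b +1343.284ms=3/2b
12) 6716.418ms=15/2b +447.761ms=1/2b
Σ=8b of 8 (67bpm 2/4) — PASS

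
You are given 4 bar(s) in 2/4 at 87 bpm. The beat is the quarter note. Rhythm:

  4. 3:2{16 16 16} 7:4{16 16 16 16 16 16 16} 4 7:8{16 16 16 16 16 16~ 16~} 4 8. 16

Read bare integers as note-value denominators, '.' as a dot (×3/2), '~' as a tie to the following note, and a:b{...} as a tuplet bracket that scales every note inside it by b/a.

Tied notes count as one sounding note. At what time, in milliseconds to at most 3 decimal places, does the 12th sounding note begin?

note 12 onset = 3b = 2068.966ms

1. 0.0ms @ 0 + 1034.483ms (3/2)
2. 1034.483ms @ 3/2 + 114.943ms (1/6)
3. 1149.425ms @ 5/3 + 114.943ms (1/6)
4. 1264.368ms @ 11/6 + 114.943ms (1/6)
5. 1379.31ms @ 2 + 98.522ms (1/7)
6. 1477.833ms @ 15/7 + 98.522ms (1/7)
7. 1576.355ms @ 16/7 + 98.522ms (1/7)
8. 1674.877ms @ 17/7 + 98.522ms (1/7)
9. 1773.399ms @ 18/7 + 98.522ms (1/7)
10. 1871.921ms @ 19/7 + 98.522ms (1/7)
11. 1970.443ms @ 20/7 + 98.522ms (1/7)
12. 2068.966ms @ 3 + 689.655ms (1)
13. 2758.621ms @ 4 + 197.044ms (2/7)
14. 2955.665ms @ 30/7 + 197.044ms (2/7)
15. 3152.709ms @ 32/7 + 197.044ms (2/7)
16. 3349.754ms @ 34/7 + 197.044ms (2/7)
17. 3546.798ms @ 36/7 + 197.044ms (2/7)
18. 3743.842ms @ 38/7 + 1083.744ms (11/7)
19. 4827.586ms @ 7 + 517.241ms (3/4)
20. 5344.828ms @ 31/4 + 172.414ms (1/4)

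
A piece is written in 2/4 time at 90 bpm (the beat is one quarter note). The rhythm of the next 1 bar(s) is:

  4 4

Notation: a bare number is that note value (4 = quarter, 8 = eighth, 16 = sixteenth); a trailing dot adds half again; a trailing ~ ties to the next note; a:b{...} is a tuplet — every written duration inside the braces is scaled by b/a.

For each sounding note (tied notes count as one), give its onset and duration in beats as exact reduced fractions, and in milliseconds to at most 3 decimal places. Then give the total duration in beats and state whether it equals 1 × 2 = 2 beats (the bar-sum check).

1) 0.0ms=0b +666.667ms=1b
2) 666.667ms=1b +666.667ms=1b
Σ=2b of 2 (90bpm 2/4) — PASS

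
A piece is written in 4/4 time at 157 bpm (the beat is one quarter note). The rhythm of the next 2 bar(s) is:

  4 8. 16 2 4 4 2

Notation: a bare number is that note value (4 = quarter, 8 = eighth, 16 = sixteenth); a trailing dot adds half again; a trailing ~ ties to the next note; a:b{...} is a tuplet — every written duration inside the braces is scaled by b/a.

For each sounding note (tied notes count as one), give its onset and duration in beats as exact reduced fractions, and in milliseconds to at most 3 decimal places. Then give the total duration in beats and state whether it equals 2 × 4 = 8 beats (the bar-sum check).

1) 0.0ms=0b +382.166ms=1b
2) 382.166ms=1b +286.624ms=3/4b
3) 668.79ms=7/4b +95.541ms=1/4b
4) 764.331ms=2b +764.331ms=2b
5) 1528.662ms=4b +382.166ms=1b
6) 1910.828ms=5b +382.166ms=1b
7) 2292.994ms=6b +764.331ms=2b
Σ=8b of 8 (157bpm 4/4) — PASS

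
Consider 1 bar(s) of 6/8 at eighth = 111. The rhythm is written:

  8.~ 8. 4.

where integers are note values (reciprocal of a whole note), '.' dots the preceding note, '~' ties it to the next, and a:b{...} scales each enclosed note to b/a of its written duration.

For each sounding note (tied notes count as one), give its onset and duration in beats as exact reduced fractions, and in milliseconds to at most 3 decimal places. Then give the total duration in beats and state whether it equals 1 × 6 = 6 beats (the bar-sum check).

1) 0.0ms=0b +1621.622ms=3b
2) 1621.622ms=3b +1621.622ms=3b
Σ=6b of 6 (111bpm 6/8) — PASS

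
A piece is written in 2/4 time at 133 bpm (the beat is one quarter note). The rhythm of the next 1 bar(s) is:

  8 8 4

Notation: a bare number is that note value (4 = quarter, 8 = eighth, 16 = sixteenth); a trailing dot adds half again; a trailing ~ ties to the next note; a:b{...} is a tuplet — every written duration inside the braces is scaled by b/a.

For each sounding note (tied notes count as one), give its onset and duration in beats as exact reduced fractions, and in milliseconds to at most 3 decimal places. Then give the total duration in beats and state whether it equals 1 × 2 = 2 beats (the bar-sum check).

1) 0.0ms=0b +225.564ms=1/2b
2) 225.564ms=1/2b +225.564ms=1/2b
3) 451.128ms=1b +451.128ms=1b
Σ=2b of 2 (133bpm 2/4) — PASS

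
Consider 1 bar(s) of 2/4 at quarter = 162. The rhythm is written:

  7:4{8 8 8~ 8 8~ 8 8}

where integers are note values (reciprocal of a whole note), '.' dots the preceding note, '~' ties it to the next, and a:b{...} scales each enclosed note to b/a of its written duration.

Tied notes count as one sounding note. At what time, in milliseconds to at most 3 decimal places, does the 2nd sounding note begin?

note 2 onset = 2/7b = 105.82ms

1. 0.0ms @ 0 + 105.82ms (2/7)
2. 105.82ms @ 2/7 + 105.82ms (2/7)
3. 211.64ms @ 4/7 + 211.64ms (4/7)
4. 423.28ms @ 8/7 + 211.64ms (4/7)
5. 634.921ms @ 12/7 + 105.82ms (2/7)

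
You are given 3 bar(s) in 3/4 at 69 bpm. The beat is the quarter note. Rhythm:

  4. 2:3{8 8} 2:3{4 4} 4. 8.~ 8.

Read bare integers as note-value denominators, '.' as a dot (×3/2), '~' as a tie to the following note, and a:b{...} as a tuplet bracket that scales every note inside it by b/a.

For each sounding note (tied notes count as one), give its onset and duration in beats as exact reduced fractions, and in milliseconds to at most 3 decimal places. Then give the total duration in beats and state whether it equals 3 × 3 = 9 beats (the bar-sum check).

1) 0.0ms=0b +1304.348ms=3/2b
2) 1304.348ms=3/2b +652.174ms=3/4b
3) 1956.522ms=9/4b +652.174ms=3/4b
4) 2608.696ms=3b +1304.348ms=3/2b
5) 3913.043ms=9/2b +1304.348ms=3/2b
6) 5217.391ms=6b +1304.348ms=3/2b
7) 6521.739ms=15/2b +1304.348ms=3/2b
Σ=9b of 9 (69bpm 3/4) — PASS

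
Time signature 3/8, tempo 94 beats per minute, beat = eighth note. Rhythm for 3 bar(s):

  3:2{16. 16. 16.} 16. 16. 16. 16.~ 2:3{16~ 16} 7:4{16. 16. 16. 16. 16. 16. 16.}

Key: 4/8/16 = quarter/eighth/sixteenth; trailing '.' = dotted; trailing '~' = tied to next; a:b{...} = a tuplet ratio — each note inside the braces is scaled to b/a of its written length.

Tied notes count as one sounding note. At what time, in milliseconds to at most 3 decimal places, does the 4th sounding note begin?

1. 0.0ms @ 0 + 319.149ms (1/2)
2. 319.149ms @ 1/2 + 319.149ms (1/2)
3. 638.298ms @ 1 + 319.149ms (1/2)
4. 957.447ms @ 3/2 + 478.723ms (3/4)
5. 1436.17ms @ 9/4 + 478.723ms (3/4)
6. 1914.894ms @ 3 + 478.723ms (3/4)
7. 2393.617ms @ 15/4 + 1436.17ms (9/4)
8. 3829.787ms @ 6 + 273.556ms (3/7)
9. 4103.343ms @ 45/7 + 273.556ms (3/7)
10. 4376.9ms @ 48/7 + 273.556ms (3/7)
11. 4650.456ms @ 51/7 + 273.556ms (3/7)
12. 4924.012ms @ 54/7 + 273.556ms (3/7)
13. 5197.568ms @ 57/7 + 273.556ms (3/7)
14. 5471.125ms @ 60/7 + 273.556ms (3/7)

note 4 onset = 3/2b = 957.447ms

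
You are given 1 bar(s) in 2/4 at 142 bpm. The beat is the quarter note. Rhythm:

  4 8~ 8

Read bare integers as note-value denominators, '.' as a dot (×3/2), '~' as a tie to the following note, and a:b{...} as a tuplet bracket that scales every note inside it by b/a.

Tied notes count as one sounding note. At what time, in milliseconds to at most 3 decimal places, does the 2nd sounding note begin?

note 2 onset = 1b = 422.535ms

1. 0.0ms @ 0 + 422.535ms (1)
2. 422.535ms @ 1 + 422.535ms (1)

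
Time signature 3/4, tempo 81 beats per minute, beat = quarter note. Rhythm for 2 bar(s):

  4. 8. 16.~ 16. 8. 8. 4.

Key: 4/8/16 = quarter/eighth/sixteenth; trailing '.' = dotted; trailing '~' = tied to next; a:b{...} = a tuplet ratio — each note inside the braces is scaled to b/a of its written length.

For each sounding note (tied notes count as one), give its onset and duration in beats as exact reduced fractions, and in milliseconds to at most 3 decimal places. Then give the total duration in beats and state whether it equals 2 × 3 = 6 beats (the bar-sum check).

1) 0.0ms=0b +1111.111ms=3/2b
2) 1111.111ms=3/2b +555.556ms=3/4b
3) 1666.667ms=9/4b +555.556ms=3/4b
4) 2222.222ms=3b +555.556ms=3/4b
5) 2777.778ms=15/4b +555.556ms=3/4b
6) 3333.333ms=9/2b +1111.111ms=3/2b
Σ=6b of 6 (81bpm 3/4) — PASS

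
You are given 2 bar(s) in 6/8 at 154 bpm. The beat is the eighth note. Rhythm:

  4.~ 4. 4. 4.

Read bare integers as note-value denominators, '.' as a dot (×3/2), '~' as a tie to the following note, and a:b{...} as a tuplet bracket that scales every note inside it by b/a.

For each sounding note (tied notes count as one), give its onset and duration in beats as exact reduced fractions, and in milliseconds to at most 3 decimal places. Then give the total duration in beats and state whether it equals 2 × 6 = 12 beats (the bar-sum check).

1) 0.0ms=0b +2337.662ms=6b
2) 2337.662ms=6b +1168.831ms=3b
3) 3506.494ms=9b +1168.831ms=3b
Σ=12b of 12 (154bpm 6/8) — PASS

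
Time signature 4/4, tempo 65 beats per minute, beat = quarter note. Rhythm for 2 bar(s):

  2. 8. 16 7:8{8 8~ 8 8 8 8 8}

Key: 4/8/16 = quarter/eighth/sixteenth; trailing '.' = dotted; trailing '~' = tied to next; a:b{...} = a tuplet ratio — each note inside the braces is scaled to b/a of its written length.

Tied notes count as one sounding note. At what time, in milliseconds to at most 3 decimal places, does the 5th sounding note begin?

1. 0.0ms @ 0 + 2769.231ms (3)
2. 2769.231ms @ 3 + 692.308ms (3/4)
3. 3461.538ms @ 15/4 + 230.769ms (1/4)
4. 3692.308ms @ 4 + 527.473ms (4/7)
5. 4219.78ms @ 32/7 + 1054.945ms (8/7)
6. 5274.725ms @ 40/7 + 527.473ms (4/7)
7. 5802.198ms @ 44/7 + 527.473ms (4/7)
8. 6329.67ms @ 48/7 + 527.473ms (4/7)
9. 6857.143ms @ 52/7 + 527.473ms (4/7)

note 5 onset = 32/7b = 4219.78ms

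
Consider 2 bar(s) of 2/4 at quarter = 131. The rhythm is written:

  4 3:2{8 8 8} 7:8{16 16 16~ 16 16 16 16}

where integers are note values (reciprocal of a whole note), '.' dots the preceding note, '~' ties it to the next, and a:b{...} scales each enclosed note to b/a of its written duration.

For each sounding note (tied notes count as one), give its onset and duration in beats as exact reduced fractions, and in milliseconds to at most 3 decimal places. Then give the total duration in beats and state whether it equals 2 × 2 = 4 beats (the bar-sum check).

1) 0.0ms=0b +458.015ms=1b
2) 458.015ms=1b +152.672ms=1/3b
3) 610.687ms=4/3b +152.672ms=1/3b
4) 763.359ms=5/3b +152.672ms=1/3b
5) 916.031ms=2b +130.862ms=2/7b
6) 1046.892ms=16/7b +130.862ms=2/7b
7) 1177.754ms=18/7b +261.723ms=4/7b
8) 1439.477ms=22/7b +130.862ms=2/7b
9) 1570.338ms=24/7b +130.862ms=2/7b
10) 1701.2ms=26/7b +130.862ms=2/7b
Σ=4b of 4 (131bpm 2/4) — PASS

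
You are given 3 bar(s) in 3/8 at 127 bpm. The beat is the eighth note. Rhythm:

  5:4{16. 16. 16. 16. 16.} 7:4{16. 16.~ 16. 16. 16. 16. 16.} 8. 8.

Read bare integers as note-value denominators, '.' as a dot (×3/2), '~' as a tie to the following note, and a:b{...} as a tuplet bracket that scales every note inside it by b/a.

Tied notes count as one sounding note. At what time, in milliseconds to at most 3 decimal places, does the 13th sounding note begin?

note 13 onset = 15/2b = 3543.307ms

1. 0.0ms @ 0 + 283.465ms (3/5)
2. 283.465ms @ 3/5 + 283.465ms (3/5)
3. 566.929ms @ 6/5 + 283.465ms (3/5)
4. 850.394ms @ 9/5 + 283.465ms (3/5)
5. 1133.858ms @ 12/5 + 283.465ms (3/5)
6. 1417.323ms @ 3 + 202.475ms (3/7)
7. 1619.798ms @ 24/7 + 404.949ms (6/7)
8. 2024.747ms @ 30/7 + 202.475ms (3/7)
9. 2227.222ms @ 33/7 + 202.475ms (3/7)
10. 2429.696ms @ 36/7 + 202.475ms (3/7)
11. 2632.171ms @ 39/7 + 202.475ms (3/7)
12. 2834.646ms @ 6 + 708.661ms (3/2)
13. 3543.307ms @ 15/2 + 708.661ms (3/2)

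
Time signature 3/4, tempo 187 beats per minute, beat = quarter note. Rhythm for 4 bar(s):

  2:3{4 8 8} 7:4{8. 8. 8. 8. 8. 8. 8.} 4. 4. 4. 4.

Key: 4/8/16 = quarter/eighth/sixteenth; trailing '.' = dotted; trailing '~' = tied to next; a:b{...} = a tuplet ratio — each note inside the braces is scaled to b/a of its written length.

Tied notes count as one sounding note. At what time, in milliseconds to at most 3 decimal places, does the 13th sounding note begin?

1. 0.0ms @ 0 + 481.283ms (3/2)
2. 481.283ms @ 3/2 + 240.642ms (3/4)
3. 721.925ms @ 9/4 + 240.642ms (3/4)
4. 962.567ms @ 3 + 137.51ms (3/7)
5. 1100.076ms @ 24/7 + 137.51ms (3/7)
6. 1237.586ms @ 27/7 + 137.51ms (3/7)
7. 1375.095ms @ 30/7 + 137.51ms (3/7)
8. 1512.605ms @ 33/7 + 137.51ms (3/7)
9. 1650.115ms @ 36/7 + 137.51ms (3/7)
10. 1787.624ms @ 39/7 + 137.51ms (3/7)
11. 1925.134ms @ 6 + 481.283ms (3/2)
12. 2406.417ms @ 15/2 + 481.283ms (3/2)
13. 2887.701ms @ 9 + 481.283ms (3/2)
14. 3368.984ms @ 21/2 + 481.283ms (3/2)

note 13 onset = 9b = 2887.701ms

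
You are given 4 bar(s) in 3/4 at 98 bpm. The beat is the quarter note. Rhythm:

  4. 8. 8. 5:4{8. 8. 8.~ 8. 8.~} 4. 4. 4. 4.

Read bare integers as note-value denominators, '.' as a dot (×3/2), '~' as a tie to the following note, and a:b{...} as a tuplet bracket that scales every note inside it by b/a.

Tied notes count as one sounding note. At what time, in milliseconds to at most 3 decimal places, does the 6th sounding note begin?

note 6 onset = 21/5b = 2571.429ms

1. 0.0ms @ 0 + 918.367ms (3/2)
2. 918.367ms @ 3/2 + 459.184ms (3/4)
3. 1377.551ms @ 9/4 + 459.184ms (3/4)
4. 1836.735ms @ 3 + 367.347ms (3/5)
5. 2204.082ms @ 18/5 + 367.347ms (3/5)
6. 2571.429ms @ 21/5 + 734.694ms (6/5)
7. 3306.122ms @ 27/5 + 1285.714ms (21/10)
8. 4591.837ms @ 15/2 + 918.367ms (3/2)
9. 5510.204ms @ 9 + 918.367ms (3/2)
10. 6428.571ms @ 21/2 + 918.367ms (3/2)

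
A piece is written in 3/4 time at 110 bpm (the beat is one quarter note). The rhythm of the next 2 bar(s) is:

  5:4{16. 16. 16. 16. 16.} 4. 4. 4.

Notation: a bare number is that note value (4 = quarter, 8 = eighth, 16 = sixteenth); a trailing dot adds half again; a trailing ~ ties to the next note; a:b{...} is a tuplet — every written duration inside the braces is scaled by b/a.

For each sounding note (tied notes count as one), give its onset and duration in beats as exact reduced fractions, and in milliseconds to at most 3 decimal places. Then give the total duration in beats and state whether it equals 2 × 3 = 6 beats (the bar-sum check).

1) 0.0ms=0b +163.636ms=3/10b
2) 163.636ms=3/10b +163.636ms=3/10b
3) 327.273ms=3/5b +163.636ms=3/10b
4) 490.909ms=9/10b +163.636ms=3/10b
5) 654.545ms=6/5b +163.636ms=3/10b
6) 818.182ms=3/2b +818.182ms=3/2b
7) 1636.364ms=3b +818.182ms=3/2b
8) 2454.545ms=9/2b +818.182ms=3/2b
Σ=6b of 6 (110bpm 3/4) — PASS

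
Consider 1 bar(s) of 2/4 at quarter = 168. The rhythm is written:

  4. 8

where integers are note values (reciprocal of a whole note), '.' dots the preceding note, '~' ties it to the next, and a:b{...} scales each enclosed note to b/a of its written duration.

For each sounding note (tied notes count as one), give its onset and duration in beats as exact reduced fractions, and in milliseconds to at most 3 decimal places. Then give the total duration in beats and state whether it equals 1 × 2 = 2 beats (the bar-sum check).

1) 0.0ms=0b +535.714ms=3/2b
2) 535.714ms=3/2b +178.571ms=1/2b
Σ=2b of 2 (168bpm 2/4) — PASS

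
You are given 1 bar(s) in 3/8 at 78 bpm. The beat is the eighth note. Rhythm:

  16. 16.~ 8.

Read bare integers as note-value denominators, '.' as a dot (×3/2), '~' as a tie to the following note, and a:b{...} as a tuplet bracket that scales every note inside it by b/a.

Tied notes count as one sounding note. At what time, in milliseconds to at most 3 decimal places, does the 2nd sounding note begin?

1. 0.0ms @ 0 + 576.923ms (3/4)
2. 576.923ms @ 3/4 + 1730.769ms (9/4)

note 2 onset = 3/4b = 576.923ms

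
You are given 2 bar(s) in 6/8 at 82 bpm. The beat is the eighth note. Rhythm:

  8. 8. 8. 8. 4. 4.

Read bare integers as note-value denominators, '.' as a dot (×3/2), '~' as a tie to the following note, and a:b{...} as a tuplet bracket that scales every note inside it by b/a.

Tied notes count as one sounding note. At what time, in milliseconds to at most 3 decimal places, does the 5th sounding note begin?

1. 0.0ms @ 0 + 1097.561ms (3/2)
2. 1097.561ms @ 3/2 + 1097.561ms (3/2)
3. 2195.122ms @ 3 + 1097.561ms (3/2)
4. 3292.683ms @ 9/2 + 1097.561ms (3/2)
5. 4390.244ms @ 6 + 2195.122ms (3)
6. 6585.366ms @ 9 + 2195.122ms (3)

note 5 onset = 6b = 4390.244ms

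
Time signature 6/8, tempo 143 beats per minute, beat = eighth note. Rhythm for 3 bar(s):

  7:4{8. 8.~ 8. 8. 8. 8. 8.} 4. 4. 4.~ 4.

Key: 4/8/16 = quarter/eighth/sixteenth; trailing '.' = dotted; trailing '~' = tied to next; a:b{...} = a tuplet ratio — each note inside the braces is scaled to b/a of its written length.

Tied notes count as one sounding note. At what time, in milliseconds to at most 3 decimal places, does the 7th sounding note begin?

note 7 onset = 6b = 2517.483ms

1. 0.0ms @ 0 + 359.64ms (6/7)
2. 359.64ms @ 6/7 + 719.281ms (12/7)
3. 1078.921ms @ 18/7 + 359.64ms (6/7)
4. 1438.561ms @ 24/7 + 359.64ms (6/7)
5. 1798.202ms @ 30/7 + 359.64ms (6/7)
6. 2157.842ms @ 36/7 + 359.64ms (6/7)
7. 2517.483ms @ 6 + 1258.741ms (3)
8. 3776.224ms @ 9 + 1258.741ms (3)
9. 5034.965ms @ 12 + 2517.483ms (6)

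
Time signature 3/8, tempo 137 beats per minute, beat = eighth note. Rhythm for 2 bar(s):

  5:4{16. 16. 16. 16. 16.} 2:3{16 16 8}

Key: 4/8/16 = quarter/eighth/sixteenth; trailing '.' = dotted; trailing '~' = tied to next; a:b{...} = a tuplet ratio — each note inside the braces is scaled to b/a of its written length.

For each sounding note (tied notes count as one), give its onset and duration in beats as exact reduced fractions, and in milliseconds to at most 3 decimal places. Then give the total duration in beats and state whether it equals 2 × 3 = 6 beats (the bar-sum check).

1) 0.0ms=0b +262.774ms=3/5b
2) 262.774ms=3/5b +262.774ms=3/5b
3) 525.547ms=6/5b +262.774ms=3/5b
4) 788.321ms=9/5b +262.774ms=3/5b
5) 1051.095ms=12/5b +262.774ms=3/5b
6) 1313.869ms=3b +328.467ms=3/4b
7) 1642.336ms=15/4b +328.467ms=3/4b
8) 1970.803ms=9/2b +656.934ms=3/2b
Σ=6b of 6 (137bpm 3/8) — PASS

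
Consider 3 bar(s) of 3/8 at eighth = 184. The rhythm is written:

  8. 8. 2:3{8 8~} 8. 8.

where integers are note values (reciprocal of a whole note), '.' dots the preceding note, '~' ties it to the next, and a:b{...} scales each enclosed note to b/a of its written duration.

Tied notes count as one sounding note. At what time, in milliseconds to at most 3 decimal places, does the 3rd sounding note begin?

note 3 onset = 3b = 978.261ms

1. 0.0ms @ 0 + 489.13ms (3/2)
2. 489.13ms @ 3/2 + 489.13ms (3/2)
3. 978.261ms @ 3 + 489.13ms (3/2)
4. 1467.391ms @ 9/2 + 978.261ms (3)
5. 2445.652ms @ 15/2 + 489.13ms (3/2)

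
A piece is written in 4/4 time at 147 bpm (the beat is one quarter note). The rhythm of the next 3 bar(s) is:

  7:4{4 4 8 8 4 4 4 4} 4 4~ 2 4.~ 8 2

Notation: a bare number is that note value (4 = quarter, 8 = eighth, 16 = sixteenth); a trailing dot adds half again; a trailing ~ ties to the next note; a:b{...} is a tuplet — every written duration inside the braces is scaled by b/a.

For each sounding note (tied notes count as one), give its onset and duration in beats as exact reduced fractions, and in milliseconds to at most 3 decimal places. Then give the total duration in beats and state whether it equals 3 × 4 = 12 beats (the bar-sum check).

1) 0.0ms=0b +233.236ms=4/7b
2) 233.236ms=4/7b +233.236ms=4/7b
3) 466.472ms=8/7b +116.618ms=2/7b
4) 583.09ms=10/7b +116.618ms=2/7b
5) 699.708ms=12/7b +233.236ms=4/7b
6) 932.945ms=16/7b +233.236ms=4/7b
7) 1166.181ms=20/7b +233.236ms=4/7b
8) 1399.417ms=24/7b +233.236ms=4/7b
9) 1632.653ms=4b +408.163ms=1b
10) 2040.816ms=5b +1224.49ms=3b
11) 3265.306ms=8b +816.327ms=2b
12) 4081.633ms=10b +816.327ms=2b
Σ=12b of 12 (147bpm 4/4) — PASS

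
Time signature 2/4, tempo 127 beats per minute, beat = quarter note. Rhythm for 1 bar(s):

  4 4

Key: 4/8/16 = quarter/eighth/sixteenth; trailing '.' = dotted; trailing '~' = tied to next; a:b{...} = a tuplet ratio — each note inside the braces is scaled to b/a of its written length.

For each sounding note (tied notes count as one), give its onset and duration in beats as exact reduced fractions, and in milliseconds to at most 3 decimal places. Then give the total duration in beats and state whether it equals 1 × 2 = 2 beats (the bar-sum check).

1) 0.0ms=0b +472.441ms=1b
2) 472.441ms=1b +472.441ms=1b
Σ=2b of 2 (127bpm 2/4) — PASS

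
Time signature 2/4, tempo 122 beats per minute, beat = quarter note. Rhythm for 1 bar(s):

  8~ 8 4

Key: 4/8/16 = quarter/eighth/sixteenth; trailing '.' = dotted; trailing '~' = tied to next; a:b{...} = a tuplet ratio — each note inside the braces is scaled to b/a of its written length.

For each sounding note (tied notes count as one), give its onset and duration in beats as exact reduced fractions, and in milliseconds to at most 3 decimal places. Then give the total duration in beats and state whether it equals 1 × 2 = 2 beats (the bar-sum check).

1) 0.0ms=0b +491.803ms=1b
2) 491.803ms=1b +491.803ms=1b
Σ=2b of 2 (122bpm 2/4) — PASS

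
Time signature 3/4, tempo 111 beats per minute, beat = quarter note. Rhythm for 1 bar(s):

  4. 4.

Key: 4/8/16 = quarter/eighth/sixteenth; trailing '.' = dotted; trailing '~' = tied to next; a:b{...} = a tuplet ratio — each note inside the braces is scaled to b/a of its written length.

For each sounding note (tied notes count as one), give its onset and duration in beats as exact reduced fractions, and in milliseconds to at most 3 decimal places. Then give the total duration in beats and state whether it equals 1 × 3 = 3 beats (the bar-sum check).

1) 0.0ms=0b +810.811ms=3/2b
2) 810.811ms=3/2b +810.811ms=3/2b
Σ=3b of 3 (111bpm 3/4) — PASS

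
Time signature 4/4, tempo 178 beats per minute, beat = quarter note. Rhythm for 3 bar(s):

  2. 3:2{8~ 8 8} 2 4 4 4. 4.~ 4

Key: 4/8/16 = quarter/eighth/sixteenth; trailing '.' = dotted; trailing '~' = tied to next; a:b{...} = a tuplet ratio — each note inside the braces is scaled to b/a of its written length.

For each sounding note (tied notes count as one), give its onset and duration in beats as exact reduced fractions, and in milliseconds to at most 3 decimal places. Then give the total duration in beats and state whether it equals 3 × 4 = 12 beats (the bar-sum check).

1) 0.0ms=0b +1011.236ms=3b
2) 1011.236ms=3b +224.719ms=2/3b
3) 1235.955ms=11/3b +112.36ms=1/3b
4) 1348.315ms=4b +674.157ms=2b
5) 2022.472ms=6b +337.079ms=1b
6) 2359.551ms=7b +337.079ms=1b
7) 2696.629ms=8b +505.618ms=3/2b
8) 3202.247ms=19/2b +842.697ms=5/2b
Σ=12b of 12 (178bpm 4/4) — PASS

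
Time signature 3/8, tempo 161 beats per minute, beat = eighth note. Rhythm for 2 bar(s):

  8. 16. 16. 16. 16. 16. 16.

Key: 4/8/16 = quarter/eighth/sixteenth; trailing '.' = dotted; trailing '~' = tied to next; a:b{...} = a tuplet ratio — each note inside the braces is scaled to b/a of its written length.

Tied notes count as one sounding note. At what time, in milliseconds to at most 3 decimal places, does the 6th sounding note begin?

1. 0.0ms @ 0 + 559.006ms (3/2)
2. 559.006ms @ 3/2 + 279.503ms (3/4)
3. 838.509ms @ 9/4 + 279.503ms (3/4)
4. 1118.012ms @ 3 + 279.503ms (3/4)
5. 1397.516ms @ 15/4 + 279.503ms (3/4)
6. 1677.019ms @ 9/2 + 279.503ms (3/4)
7. 1956.522ms @ 21/4 + 279.503ms (3/4)

note 6 onset = 9/2b = 1677.019ms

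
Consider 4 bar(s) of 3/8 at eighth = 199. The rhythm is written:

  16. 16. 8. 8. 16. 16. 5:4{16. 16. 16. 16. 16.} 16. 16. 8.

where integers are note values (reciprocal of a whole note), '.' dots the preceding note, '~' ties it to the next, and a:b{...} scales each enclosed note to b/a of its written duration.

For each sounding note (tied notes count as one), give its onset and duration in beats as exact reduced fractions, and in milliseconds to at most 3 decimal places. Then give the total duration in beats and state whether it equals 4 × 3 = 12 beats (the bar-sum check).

1) 0.0ms=0b +226.131ms=3/4b
2) 226.131ms=3/4b +226.131ms=3/4b
3) 452.261ms=3/2b +452.261ms=3/2b
4) 904.523ms=3b +452.261ms=3/2b
5) 1356.784ms=9/2b +226.131ms=3/4b
6) 1582.915ms=21/4b +226.131ms=3/4b
7) 1809.045ms=6b +180.905ms=3/5b
8) 1989.95ms=33/5b +180.905ms=3/5b
9) 2170.854ms=36/5b +180.905ms=3/5b
10) 2351.759ms=39/5b +180.905ms=3/5b
11) 2532.663ms=42/5b +180.905ms=3/5b
12) 2713.568ms=9b +226.131ms=3/4b
13) 2939.698ms=39/4b +226.131ms=3/4b
14) 3165.829ms=21/2b +452.261ms=3/2b
Σ=12b of 12 (199bpm 3/8) — PASS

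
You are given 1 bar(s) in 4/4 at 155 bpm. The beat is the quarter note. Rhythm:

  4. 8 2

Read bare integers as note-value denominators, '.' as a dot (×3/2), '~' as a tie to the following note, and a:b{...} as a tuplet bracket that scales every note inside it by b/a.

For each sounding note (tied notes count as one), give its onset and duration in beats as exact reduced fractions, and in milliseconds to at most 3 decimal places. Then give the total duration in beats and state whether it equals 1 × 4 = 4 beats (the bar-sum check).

1) 0.0ms=0b +580.645ms=3/2b
2) 580.645ms=3/2b +193.548ms=1/2b
3) 774.194ms=2b +774.194ms=2b
Σ=4b of 4 (155bpm 4/4) — PASS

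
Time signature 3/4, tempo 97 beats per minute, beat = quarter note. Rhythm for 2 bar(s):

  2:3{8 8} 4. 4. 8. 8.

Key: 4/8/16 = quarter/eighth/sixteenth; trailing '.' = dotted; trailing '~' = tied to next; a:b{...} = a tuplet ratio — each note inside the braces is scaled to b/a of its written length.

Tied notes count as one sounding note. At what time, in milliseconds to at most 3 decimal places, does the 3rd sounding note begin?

note 3 onset = 3/2b = 927.835ms

1. 0.0ms @ 0 + 463.918ms (3/4)
2. 463.918ms @ 3/4 + 463.918ms (3/4)
3. 927.835ms @ 3/2 + 927.835ms (3/2)
4. 1855.67ms @ 3 + 927.835ms (3/2)
5. 2783.505ms @ 9/2 + 463.918ms (3/4)
6. 3247.423ms @ 21/4 + 463.918ms (3/4)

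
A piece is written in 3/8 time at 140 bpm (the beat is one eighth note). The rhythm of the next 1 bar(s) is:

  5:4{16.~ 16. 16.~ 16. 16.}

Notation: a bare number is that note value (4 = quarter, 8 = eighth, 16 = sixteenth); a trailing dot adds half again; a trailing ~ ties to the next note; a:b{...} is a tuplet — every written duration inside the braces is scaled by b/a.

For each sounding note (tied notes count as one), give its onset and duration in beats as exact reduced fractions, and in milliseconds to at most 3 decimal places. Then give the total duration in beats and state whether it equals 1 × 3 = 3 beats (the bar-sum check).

1) 0.0ms=0b +514.286ms=6/5b
2) 514.286ms=6/5b +514.286ms=6/5b
3) 1028.571ms=12/5b +257.143ms=3/5b
Σ=3b of 3 (140bpm 3/8) — PASS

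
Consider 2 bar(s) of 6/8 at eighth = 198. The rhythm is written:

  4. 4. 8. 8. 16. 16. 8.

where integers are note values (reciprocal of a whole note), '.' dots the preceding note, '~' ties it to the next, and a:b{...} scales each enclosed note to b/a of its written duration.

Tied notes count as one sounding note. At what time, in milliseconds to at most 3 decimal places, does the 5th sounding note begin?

note 5 onset = 9b = 2727.273ms

1. 0.0ms @ 0 + 909.091ms (3)
2. 909.091ms @ 3 + 909.091ms (3)
3. 1818.182ms @ 6 + 454.545ms (3/2)
4. 2272.727ms @ 15/2 + 454.545ms (3/2)
5. 2727.273ms @ 9 + 227.273ms (3/4)
6. 2954.545ms @ 39/4 + 227.273ms (3/4)
7. 3181.818ms @ 21/2 + 454.545ms (3/2)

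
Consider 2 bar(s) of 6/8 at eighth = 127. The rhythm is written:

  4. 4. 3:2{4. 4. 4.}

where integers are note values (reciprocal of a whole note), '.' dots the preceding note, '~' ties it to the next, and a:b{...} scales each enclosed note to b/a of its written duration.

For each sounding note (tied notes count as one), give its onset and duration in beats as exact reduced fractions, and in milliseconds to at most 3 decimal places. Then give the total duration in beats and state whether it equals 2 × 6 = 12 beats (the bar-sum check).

1) 0.0ms=0b +1417.323ms=3b
2) 1417.323ms=3b +1417.323ms=3b
3) 2834.646ms=6b +944.882ms=2b
4) 3779.528ms=8b +944.882ms=2b
5) 4724.409ms=10b +944.882ms=2b
Σ=12b of 12 (127bpm 6/8) — PASS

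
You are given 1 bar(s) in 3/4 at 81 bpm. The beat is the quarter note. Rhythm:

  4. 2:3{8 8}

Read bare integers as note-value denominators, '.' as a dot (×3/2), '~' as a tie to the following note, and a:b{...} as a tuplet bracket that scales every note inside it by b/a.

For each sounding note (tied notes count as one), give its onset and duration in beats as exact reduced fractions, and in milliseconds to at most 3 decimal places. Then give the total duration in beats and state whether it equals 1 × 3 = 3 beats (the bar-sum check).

1) 0.0ms=0b +1111.111ms=3/2b
2) 1111.111ms=3/2b +555.556ms=3/4b
3) 1666.667ms=9/4b +555.556ms=3/4b
Σ=3b of 3 (81bpm 3/4) — PASS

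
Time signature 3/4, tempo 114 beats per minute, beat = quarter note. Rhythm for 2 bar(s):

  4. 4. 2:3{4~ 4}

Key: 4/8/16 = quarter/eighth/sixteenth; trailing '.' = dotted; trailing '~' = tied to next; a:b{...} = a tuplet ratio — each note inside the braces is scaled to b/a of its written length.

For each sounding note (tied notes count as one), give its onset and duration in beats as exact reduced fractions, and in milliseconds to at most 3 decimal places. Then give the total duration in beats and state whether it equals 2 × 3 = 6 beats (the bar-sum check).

1) 0.0ms=0b +789.474ms=3/2b
2) 789.474ms=3/2b +789.474ms=3/2b
3) 1578.947ms=3b +1578.947ms=3b
Σ=6b of 6 (114bpm 3/4) — PASS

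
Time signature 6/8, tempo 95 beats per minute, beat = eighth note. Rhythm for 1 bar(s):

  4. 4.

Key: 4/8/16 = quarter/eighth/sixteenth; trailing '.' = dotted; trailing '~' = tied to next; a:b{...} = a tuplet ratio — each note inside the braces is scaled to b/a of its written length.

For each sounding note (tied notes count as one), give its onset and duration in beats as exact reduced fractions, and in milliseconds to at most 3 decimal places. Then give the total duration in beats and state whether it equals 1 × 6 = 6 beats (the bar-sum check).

1) 0.0ms=0b +1894.737ms=3b
2) 1894.737ms=3b +1894.737ms=3b
Σ=6b of 6 (95bpm 6/8) — PASS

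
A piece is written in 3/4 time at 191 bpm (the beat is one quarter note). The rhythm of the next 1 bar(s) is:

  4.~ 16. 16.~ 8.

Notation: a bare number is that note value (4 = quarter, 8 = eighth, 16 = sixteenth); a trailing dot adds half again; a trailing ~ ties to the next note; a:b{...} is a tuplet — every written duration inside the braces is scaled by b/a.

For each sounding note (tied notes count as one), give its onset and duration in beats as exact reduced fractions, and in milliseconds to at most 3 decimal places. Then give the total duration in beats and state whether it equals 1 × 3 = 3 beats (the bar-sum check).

1) 0.0ms=0b +589.005ms=15/8b
2) 589.005ms=15/8b +353.403ms=9/8b
Σ=3b of 3 (191bpm 3/4) — PASS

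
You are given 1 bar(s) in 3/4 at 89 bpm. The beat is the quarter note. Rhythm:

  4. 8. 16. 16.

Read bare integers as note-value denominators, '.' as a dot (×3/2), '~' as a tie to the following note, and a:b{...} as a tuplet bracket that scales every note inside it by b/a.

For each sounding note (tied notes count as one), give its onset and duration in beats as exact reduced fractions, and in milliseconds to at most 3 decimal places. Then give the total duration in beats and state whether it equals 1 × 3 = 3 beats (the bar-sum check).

1) 0.0ms=0b +1011.236ms=3/2b
2) 1011.236ms=3/2b +505.618ms=3/4b
3) 1516.854ms=9/4b +252.809ms=3/8b
4) 1769.663ms=21/8b +252.809ms=3/8b
Σ=3b of 3 (89bpm 3/4) — PASS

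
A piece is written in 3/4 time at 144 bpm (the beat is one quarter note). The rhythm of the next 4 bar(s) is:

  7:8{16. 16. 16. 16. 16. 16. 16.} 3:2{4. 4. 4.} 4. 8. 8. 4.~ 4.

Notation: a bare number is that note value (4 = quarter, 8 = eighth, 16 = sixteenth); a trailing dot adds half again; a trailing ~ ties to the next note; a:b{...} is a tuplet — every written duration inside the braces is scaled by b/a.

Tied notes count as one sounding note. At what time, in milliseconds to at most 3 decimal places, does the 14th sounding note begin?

note 14 onset = 9b = 3750.0ms

1. 0.0ms @ 0 + 178.571ms (3/7)
2. 178.571ms @ 3/7 + 178.571ms (3/7)
3. 357.143ms @ 6/7 + 178.571ms (3/7)
4. 535.714ms @ 9/7 + 178.571ms (3/7)
5. 714.286ms @ 12/7 + 178.571ms (3/7)
6. 892.857ms @ 15/7 + 178.571ms (3/7)
7. 1071.429ms @ 18/7 + 178.571ms (3/7)
8. 1250.0ms @ 3 + 416.667ms (1)
9. 1666.667ms @ 4 + 416.667ms (1)
10. 2083.333ms @ 5 + 416.667ms (1)
11. 2500.0ms @ 6 + 625.0ms (3/2)
12. 3125.0ms @ 15/2 + 312.5ms (3/4)
13. 3437.5ms @ 33/4 + 312.5ms (3/4)
14. 3750.0ms @ 9 + 1250.0ms (3)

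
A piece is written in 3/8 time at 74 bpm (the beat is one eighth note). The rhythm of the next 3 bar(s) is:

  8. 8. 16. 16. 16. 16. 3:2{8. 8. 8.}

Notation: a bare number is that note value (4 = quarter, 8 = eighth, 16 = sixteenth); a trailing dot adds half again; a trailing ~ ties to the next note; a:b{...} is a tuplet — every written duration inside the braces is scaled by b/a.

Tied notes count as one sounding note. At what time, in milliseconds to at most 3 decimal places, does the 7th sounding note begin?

1. 0.0ms @ 0 + 1216.216ms (3/2)
2. 1216.216ms @ 3/2 + 1216.216ms (3/2)
3. 2432.432ms @ 3 + 608.108ms (3/4)
4. 3040.541ms @ 15/4 + 608.108ms (3/4)
5. 3648.649ms @ 9/2 + 608.108ms (3/4)
6. 4256.757ms @ 21/4 + 608.108ms (3/4)
7. 4864.865ms @ 6 + 810.811ms (1)
8. 5675.676ms @ 7 + 810.811ms (1)
9. 6486.486ms @ 8 + 810.811ms (1)

note 7 onset = 6b = 4864.865ms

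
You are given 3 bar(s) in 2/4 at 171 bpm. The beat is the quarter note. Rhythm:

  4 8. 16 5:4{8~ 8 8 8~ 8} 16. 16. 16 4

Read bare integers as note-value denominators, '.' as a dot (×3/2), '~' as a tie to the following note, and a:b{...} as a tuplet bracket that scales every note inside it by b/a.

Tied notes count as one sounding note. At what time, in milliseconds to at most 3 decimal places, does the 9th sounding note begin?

1. 0.0ms @ 0 + 350.877ms (1)
2. 350.877ms @ 1 + 263.158ms (3/4)
3. 614.035ms @ 7/4 + 87.719ms (1/4)
4. 701.754ms @ 2 + 280.702ms (4/5)
5. 982.456ms @ 14/5 + 140.351ms (2/5)
6. 1122.807ms @ 16/5 + 280.702ms (4/5)
7. 1403.509ms @ 4 + 131.579ms (3/8)
8. 1535.088ms @ 35/8 + 131.579ms (3/8)
9. 1666.667ms @ 19/4 + 87.719ms (1/4)
10. 1754.386ms @ 5 + 350.877ms (1)

note 9 onset = 19/4b = 1666.667ms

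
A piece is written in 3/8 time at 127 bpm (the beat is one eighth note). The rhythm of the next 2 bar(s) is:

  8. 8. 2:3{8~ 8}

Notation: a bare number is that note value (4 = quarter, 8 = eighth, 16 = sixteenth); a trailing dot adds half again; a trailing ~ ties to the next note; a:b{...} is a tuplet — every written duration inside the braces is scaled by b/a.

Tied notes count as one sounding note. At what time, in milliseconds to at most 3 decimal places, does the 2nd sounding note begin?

1. 0.0ms @ 0 + 708.661ms (3/2)
2. 708.661ms @ 3/2 + 708.661ms (3/2)
3. 1417.323ms @ 3 + 1417.323ms (3)

note 2 onset = 3/2b = 708.661ms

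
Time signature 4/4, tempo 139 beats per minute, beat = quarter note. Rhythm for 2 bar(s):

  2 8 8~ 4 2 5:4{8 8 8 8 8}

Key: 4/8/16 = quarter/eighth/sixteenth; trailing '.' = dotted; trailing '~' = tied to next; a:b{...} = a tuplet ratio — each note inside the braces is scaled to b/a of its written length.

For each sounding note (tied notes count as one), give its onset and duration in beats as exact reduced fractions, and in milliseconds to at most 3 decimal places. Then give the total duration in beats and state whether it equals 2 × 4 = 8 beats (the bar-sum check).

1) 0.0ms=0b +863.309ms=2b
2) 863.309ms=2b +215.827ms=1/2b
3) 1079.137ms=5/2b +647.482ms=3/2b
4) 1726.619ms=4b +863.309ms=2b
5) 2589.928ms=6b +172.662ms=2/5b
6) 2762.59ms=32/5b +172.662ms=2/5b
7) 2935.252ms=34/5b +172.662ms=2/5b
8) 3107.914ms=36/5b +172.662ms=2/5b
9) 3280.576ms=38/5b +172.662ms=2/5b
Σ=8b of 8 (139bpm 4/4) — PASS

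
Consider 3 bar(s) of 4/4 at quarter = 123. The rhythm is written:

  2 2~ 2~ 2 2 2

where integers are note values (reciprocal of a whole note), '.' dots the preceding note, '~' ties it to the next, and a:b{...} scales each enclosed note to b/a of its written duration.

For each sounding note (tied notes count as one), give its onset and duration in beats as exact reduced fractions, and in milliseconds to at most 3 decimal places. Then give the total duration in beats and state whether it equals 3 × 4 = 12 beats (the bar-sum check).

1) 0.0ms=0b +975.61ms=2b
2) 975.61ms=2b +2926.829ms=6b
3) 3902.439ms=8b +975.61ms=2b
4) 4878.049ms=10b +975.61ms=2b
Σ=12b of 12 (123bpm 4/4) — PASS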